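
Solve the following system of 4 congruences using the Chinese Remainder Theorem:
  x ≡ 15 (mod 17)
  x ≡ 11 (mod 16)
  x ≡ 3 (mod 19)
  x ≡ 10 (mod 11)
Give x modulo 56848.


Product of moduli M = 17 · 16 · 19 · 11 = 56848.
Merge one congruence at a time:
  Start: x ≡ 15 (mod 17).
  Combine with x ≡ 11 (mod 16); new modulus lcm = 272.
    Write x = 15 + 17·t and substitute into x ≡ 11 (mod 16): 17·t ≡ 11 − 15 = -4 (mod 16).
    Reduce coefficients mod 16: 1·t ≡ 12 (mod 16).
    So t ≡ 12 (mod 16).
    Then x = 15 + 17·12 = 219, valid modulo lcm(17, 16) = 272: x ≡ 219 (mod 272).
  Combine with x ≡ 3 (mod 19); new modulus lcm = 5168.
    Write x = 219 + 272·t and substitute into x ≡ 3 (mod 19): 272·t ≡ 3 − 219 = -216 (mod 19).
    Reduce coefficients mod 19: 6·t ≡ 12 (mod 19).
    The inverse of 6 mod 19 is 16 (since 6·16 = 96 = 5·19 + 1), so t ≡ 16·12 = 192 ≡ 2 (mod 19).
    Then x = 219 + 272·2 = 763, valid modulo lcm(272, 19) = 5168: x ≡ 763 (mod 5168).
  Combine with x ≡ 10 (mod 11); new modulus lcm = 56848.
    Write x = 763 + 5168·t and substitute into x ≡ 10 (mod 11): 5168·t ≡ 10 − 763 = -753 (mod 11).
    Reduce coefficients mod 11: 9·t ≡ 6 (mod 11).
    The inverse of 9 mod 11 is 5 (since 9·5 = 45 = 4·11 + 1), so t ≡ 5·6 = 30 ≡ 8 (mod 11).
    Then x = 763 + 5168·8 = 42107, valid modulo lcm(5168, 11) = 56848: x ≡ 42107 (mod 56848).
Verify against each original: 42107 mod 17 = 15, 42107 mod 16 = 11, 42107 mod 19 = 3, 42107 mod 11 = 10.

x ≡ 42107 (mod 56848).


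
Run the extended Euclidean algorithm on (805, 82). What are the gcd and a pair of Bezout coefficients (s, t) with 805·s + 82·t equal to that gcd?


Euclidean algorithm on (805, 82) — divide until remainder is 0:
  805 = 9 · 82 + 67
  82 = 1 · 67 + 15
  67 = 4 · 15 + 7
  15 = 2 · 7 + 1
  7 = 7 · 1 + 0
gcd(805, 82) = 1.
Track Bezout coefficients alongside the remainders: start with r₀ = 805 = a·1 + b·0 (s = 1, t = 0) and r₁ = 82 = a·0 + b·1 (s = 0, t = 1); each new remainder r_{k+1} = r_{k-1} − q_k·r_k inherits s_{k+1} = s_{k-1} − q_k·s_k, t_{k+1} = t_{k-1} − q_k·t_k, so r_k = a·s_k + b·t_k at every step:
  q = 9: r = 67, s = 1 − 9·0 = 1, t = 0 − 9·1 = -9  (check: 805·1 + 82·(-9) = 67)
  q = 1: r = 15, s = 0 − 1·1 = -1, t = 1 − 1·(-9) = 10  (check: 805·(-1) + 82·10 = 15)
  q = 4: r = 7, s = 1 − 4·(-1) = 5, t = -9 − 4·10 = -49  (check: 805·5 + 82·(-49) = 7)
  q = 2: r = 1, s = -1 − 2·5 = -11, t = 10 − 2·(-49) = 108  (check: 805·(-11) + 82·108 = 1)
The row with r = 1 (the gcd) gives the Bezout coefficients s = -11, t = 108.
Result: 805 · (-11) + 82 · (108) = 1.

gcd(805, 82) = 1; s = -11, t = 108 (check: 805·(-11) + 82·108 = 1).


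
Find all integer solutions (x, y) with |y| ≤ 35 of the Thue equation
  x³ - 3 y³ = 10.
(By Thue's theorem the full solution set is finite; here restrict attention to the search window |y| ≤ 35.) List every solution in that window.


The equation is x³ - 3y³ = 10. For fixed y, x³ = 3·y³ + 10, so a solution requires the RHS to be a perfect cube.
Strategy: iterate y from -35 to 35, compute RHS = 3·y³ + 10, and check whether it is a (positive or negative) perfect cube.
Check small values of y:
  y = 0: RHS = 10 is not a perfect cube.
  y = 1: RHS = 13 is not a perfect cube.
  y = -1: RHS = 7 is not a perfect cube.
  y = 2: RHS = 34 is not a perfect cube.
  y = -2: RHS = -14 is not a perfect cube.
  y = 3: RHS = 91 is not a perfect cube.
  y = -3: RHS = -71 is not a perfect cube.
Continuing, at y = 9: RHS = 2197 = (13)³ ⇒ x = 13 works.
Searching the remaining y in |y| ≤ 35 finds no further solutions.
Collected solutions: (13, 9).

Solutions (with |y| ≤ 35): (13, 9).


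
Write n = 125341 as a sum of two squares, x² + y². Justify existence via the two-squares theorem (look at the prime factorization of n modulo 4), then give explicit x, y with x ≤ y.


Step 1: Factor n = 125341 = 17 · 73 · 101.
Step 2: Check the mod-4 condition on each prime factor: 17 ≡ 1 (mod 4), exponent 1; 73 ≡ 1 (mod 4), exponent 1; 101 ≡ 1 (mod 4), exponent 1.
All primes ≡ 3 (mod 4) appear to even exponent (or don't appear), so by the two-squares theorem n IS expressible as a sum of two squares.
Step 3: Build a representation. Here n = 17 · 73 · 101 is a product of primes ≡ 1 (mod 4). Each prime p ≡ 1 (mod 4) is itself a sum of two squares; find a² by testing p − a² for a perfect square:
  17: 17 − 1² = 16 = 4² ⇒ 17 = 1² + 4².
  73: 73 − 1² = 72, 73 − 2² = 69, 73 − 3² = 64 = 8² ⇒ 73 = 3² + 8².
  101: 101 − 1² = 100 = 10² ⇒ 101 = 1² + 10².
  Combine using the Brahmagupta–Fibonacci identity (a² + b²)(c² + d²) = (ac − bd)² + (ad + bc)² = (ac + bd)² + (ad − bc)²:
  17 · 73 = 1241: from (1² + 4²)(3² + 8²), take (1·3 − 4·8, 1·8 + 4·3) = (3 − 32, 8 + 12) = (-29, 20); dropping signs (only squares matter) gives (29, 20); check 29² + 20² = 841 + 400 = 1241 ✓.
  1241 · 101 = 125341: from (29² + 20²)(1² + 10²), take (29·1 − 20·10, 29·10 + 20·1) = (29 − 200, 290 + 20) = (-171, 310); dropping signs (only squares matter) gives (171, 310); check 171² + 310² = 29241 + 96100 = 125341 ✓.
Step 4: Order so x ≤ y and verify: 171² + 310² = 29241 + 96100 = 125341 = n. ✓

n = 125341 = 171² + 310² (one valid representation with x ≤ y).


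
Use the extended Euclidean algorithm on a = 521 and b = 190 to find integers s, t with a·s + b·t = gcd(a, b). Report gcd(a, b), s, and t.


Euclidean algorithm on (521, 190) — divide until remainder is 0:
  521 = 2 · 190 + 141
  190 = 1 · 141 + 49
  141 = 2 · 49 + 43
  49 = 1 · 43 + 6
  43 = 7 · 6 + 1
  6 = 6 · 1 + 0
gcd(521, 190) = 1.
Track Bezout coefficients alongside the remainders: start with r₀ = 521 = a·1 + b·0 (s = 1, t = 0) and r₁ = 190 = a·0 + b·1 (s = 0, t = 1); each new remainder r_{k+1} = r_{k-1} − q_k·r_k inherits s_{k+1} = s_{k-1} − q_k·s_k, t_{k+1} = t_{k-1} − q_k·t_k, so r_k = a·s_k + b·t_k at every step:
  q = 2: r = 141, s = 1 − 2·0 = 1, t = 0 − 2·1 = -2  (check: 521·1 + 190·(-2) = 141)
  q = 1: r = 49, s = 0 − 1·1 = -1, t = 1 − 1·(-2) = 3  (check: 521·(-1) + 190·3 = 49)
  q = 2: r = 43, s = 1 − 2·(-1) = 3, t = -2 − 2·3 = -8  (check: 521·3 + 190·(-8) = 43)
  q = 1: r = 6, s = -1 − 1·3 = -4, t = 3 − 1·(-8) = 11  (check: 521·(-4) + 190·11 = 6)
  q = 7: r = 1, s = 3 − 7·(-4) = 31, t = -8 − 7·11 = -85  (check: 521·31 + 190·(-85) = 1)
The row with r = 1 (the gcd) gives the Bezout coefficients s = 31, t = -85.
Result: 521 · (31) + 190 · (-85) = 1.

gcd(521, 190) = 1; s = 31, t = -85 (check: 521·31 + 190·(-85) = 1).


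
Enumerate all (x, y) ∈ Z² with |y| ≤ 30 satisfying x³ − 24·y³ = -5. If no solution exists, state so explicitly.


The equation is x³ - 24y³ = -5. For fixed y, x³ = 24·y³ − 5, so a solution requires the RHS to be a perfect cube.
Strategy: iterate y from -30 to 30, compute RHS = 24·y³ − 5, and check whether it is a (positive or negative) perfect cube.
Check small values of y:
  y = 0: RHS = -5 is not a perfect cube.
  y = 1: RHS = 19 is not a perfect cube.
  y = -1: RHS = -29 is not a perfect cube.
  y = 2: RHS = 187 is not a perfect cube.
  y = -2: RHS = -197 is not a perfect cube.
  y = 3: RHS = 643 is not a perfect cube.
  y = -3: RHS = -653 is not a perfect cube.
Continuing the search up to |y| = 30 finds no solutions either.
No (x, y) in the scanned range satisfies the equation.

No integer solutions with |y| ≤ 30.


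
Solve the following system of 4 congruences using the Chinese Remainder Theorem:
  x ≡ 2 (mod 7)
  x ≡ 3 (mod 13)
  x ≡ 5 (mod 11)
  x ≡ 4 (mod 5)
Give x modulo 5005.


Product of moduli M = 7 · 13 · 11 · 5 = 5005.
Merge one congruence at a time:
  Start: x ≡ 2 (mod 7).
  Combine with x ≡ 3 (mod 13); new modulus lcm = 91.
    Write x = 2 + 7·t and substitute into x ≡ 3 (mod 13): 7·t ≡ 3 − 2 = 1 (mod 13).
    The inverse of 7 mod 13 is 2 (since 7·2 = 14 = 1·13 + 1), so t ≡ 2·1 = 2 ≡ 2 (mod 13).
    Then x = 2 + 7·2 = 16, valid modulo lcm(7, 13) = 91: x ≡ 16 (mod 91).
  Combine with x ≡ 5 (mod 11); new modulus lcm = 1001.
    Write x = 16 + 91·t and substitute into x ≡ 5 (mod 11): 91·t ≡ 5 − 16 = -11 (mod 11).
    Reduce coefficients mod 11: 3·t ≡ 0 (mod 11).
    The inverse of 3 mod 11 is 4 (since 3·4 = 12 = 1·11 + 1), so t ≡ 4·0 = 0 ≡ 0 (mod 11).
    Then x = 16 + 91·0 = 16, valid modulo lcm(91, 11) = 1001: x ≡ 16 (mod 1001).
  Combine with x ≡ 4 (mod 5); new modulus lcm = 5005.
    Write x = 16 + 1001·t and substitute into x ≡ 4 (mod 5): 1001·t ≡ 4 − 16 = -12 (mod 5).
    Reduce coefficients mod 5: 1·t ≡ 3 (mod 5).
    So t ≡ 3 (mod 5).
    Then x = 16 + 1001·3 = 3019, valid modulo lcm(1001, 5) = 5005: x ≡ 3019 (mod 5005).
Verify against each original: 3019 mod 7 = 2, 3019 mod 13 = 3, 3019 mod 11 = 5, 3019 mod 5 = 4.

x ≡ 3019 (mod 5005).


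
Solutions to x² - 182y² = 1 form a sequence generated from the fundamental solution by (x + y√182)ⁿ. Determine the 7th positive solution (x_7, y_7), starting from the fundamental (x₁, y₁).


Step 1: Find the fundamental solution (x₁, y₁) of x² - 182y² = 1.
  Expand √182 as a continued fraction. a₀ = ⌊√182⌋ = 13; iterate m_{k+1} = d_k·a_k − m_k, d_{k+1} = (182 − m_{k+1}²)/d_k, a_{k+1} = ⌊(a₀ + m_{k+1})/d_{k+1}⌋ (starting m₀ = 0, d₀ = 1), with convergents p_k = a_k·p_{k-1} + p_{k-2}, q_k = a_k·q_{k-1} + q_{k-2} (p₋₁ = 1, q₋₁ = 0):
  k = 0: a₀ = 13; p₀/q₀ = 13/1; p₀² − 182·q₀² = 169 − 182 = -13.
  k = 1: m = 13, d = 13, a = ⌊(13 + 13)/13⌋ = 2; p/q = (2·13 + 1)/(2·1 + 0) = 27/2; p² − 182·q² = 729 − 728 = 1.
  The first convergent with p² − 182·q² = 1 gives the fundamental solution (x₁, y₁) = (27, 2).
Step 2: Apply the recurrence (x_{n+1}, y_{n+1}) = (x₁x_n + 182y₁y_n, x₁y_n + y₁x_n) repeatedly.
  From (x_1, y_1) = (27, 2): x_2 = 27·27 + 182·2·2 = 1457; y_2 = 27·2 + 2·27 = 108.
  From (x_2, y_2) = (1457, 108): x_3 = 27·1457 + 182·2·108 = 78651; y_3 = 27·108 + 2·1457 = 5830.
  From (x_3, y_3) = (78651, 5830): x_4 = 27·78651 + 182·2·5830 = 4245697; y_4 = 27·5830 + 2·78651 = 314712.
  From (x_4, y_4) = (4245697, 314712): x_5 = 27·4245697 + 182·2·314712 = 229188987; y_5 = 27·314712 + 2·4245697 = 16988618.
  From (x_5, y_5) = (229188987, 16988618): x_6 = 27·229188987 + 182·2·16988618 = 12371959601; y_6 = 27·16988618 + 2·229188987 = 917070660.
  From (x_6, y_6) = (12371959601, 917070660): x_7 = 27·12371959601 + 182·2·917070660 = 667856629467; y_7 = 27·917070660 + 2·12371959601 = 49504827022.
Step 3: Verify x_7² - 182·y_7² = 446032477523021732704089 - 446032477523021732704088 = 1 (should be 1). ✓

(x_1, y_1) = (27, 2); (x_7, y_7) = (667856629467, 49504827022).


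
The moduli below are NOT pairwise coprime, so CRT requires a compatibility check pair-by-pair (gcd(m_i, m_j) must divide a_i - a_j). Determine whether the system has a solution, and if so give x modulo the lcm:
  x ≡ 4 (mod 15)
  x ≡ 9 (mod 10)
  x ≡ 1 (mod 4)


Moduli 15, 10, 4 are not pairwise coprime, so CRT works modulo lcm(m_i) when all pairwise compatibility conditions hold.
Pairwise compatibility: gcd(m_i, m_j) must divide a_i - a_j for every pair.
Merge one congruence at a time:
  Start: x ≡ 4 (mod 15).
  Combine with x ≡ 9 (mod 10): gcd(15, 10) = 5; 9 - 4 = 5, which IS divisible by 5, so compatible.
    Write x = 4 + 15·t and substitute into x ≡ 9 (mod 10): 15·t ≡ 9 − 4 = 5 (mod 10).
    Divide the congruence (and modulus) by g = 5: 3·t ≡ 1 (mod 2).
    Reduce coefficients mod 2: 1·t ≡ 1 (mod 2).
    So t ≡ 1 (mod 2).
    Then x = 4 + 15·1 = 19, valid modulo lcm(15, 10) = 30: x ≡ 19 (mod 30).
  Combine with x ≡ 1 (mod 4): gcd(30, 4) = 2; 1 - 19 = -18, which IS divisible by 2, so compatible.
    Write x = 19 + 30·t and substitute into x ≡ 1 (mod 4): 30·t ≡ 1 − 19 = -18 (mod 4).
    Divide the congruence (and modulus) by g = 2: 15·t ≡ -9 (mod 2).
    Reduce coefficients mod 2: 1·t ≡ 1 (mod 2).
    So t ≡ 1 (mod 2).
    Then x = 19 + 30·1 = 49, valid modulo lcm(30, 4) = 60: x ≡ 49 (mod 60).
Verify: 49 mod 15 = 4, 49 mod 10 = 9, 49 mod 4 = 1.

x ≡ 49 (mod 60).


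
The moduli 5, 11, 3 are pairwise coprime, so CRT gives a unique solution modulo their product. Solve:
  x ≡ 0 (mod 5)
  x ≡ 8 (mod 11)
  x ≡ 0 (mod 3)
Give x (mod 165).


Moduli 5, 11, 3 are pairwise coprime; by CRT there is a unique solution modulo M = 5 · 11 · 3 = 165.
Solve pairwise, accumulating the modulus:
  Start with x ≡ 0 (mod 5).
  Combine with x ≡ 8 (mod 11): since gcd(5, 11) = 1, we get a unique residue mod 55.
    Write x = 0 + 5·t and substitute into x ≡ 8 (mod 11): 5·t ≡ 8 − 0 = 8 (mod 11).
    The inverse of 5 mod 11 is 9 (since 5·9 = 45 = 4·11 + 1), so t ≡ 9·8 = 72 ≡ 6 (mod 11).
    Then x = 0 + 5·6 = 30, valid modulo lcm(5, 11) = 55: x ≡ 30 (mod 55).
  Combine with x ≡ 0 (mod 3): since gcd(55, 3) = 1, we get a unique residue mod 165.
    Write x = 30 + 55·t and substitute into x ≡ 0 (mod 3): 55·t ≡ 0 − 30 = -30 (mod 3).
    Reduce coefficients mod 3: 1·t ≡ 0 (mod 3).
    So t ≡ 0 (mod 3).
    Then x = 30 + 55·0 = 30, valid modulo lcm(55, 3) = 165: x ≡ 30 (mod 165).
Verify: 30 mod 5 = 0 ✓, 30 mod 11 = 8 ✓, 30 mod 3 = 0 ✓.

x ≡ 30 (mod 165).


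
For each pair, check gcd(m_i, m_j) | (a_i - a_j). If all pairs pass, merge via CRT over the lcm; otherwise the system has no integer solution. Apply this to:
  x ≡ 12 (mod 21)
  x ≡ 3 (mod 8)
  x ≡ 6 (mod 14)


Moduli 21, 8, 14 are not pairwise coprime, so CRT works modulo lcm(m_i) when all pairwise compatibility conditions hold.
Pairwise compatibility: gcd(m_i, m_j) must divide a_i - a_j for every pair.
Merge one congruence at a time:
  Start: x ≡ 12 (mod 21).
  Combine with x ≡ 3 (mod 8): gcd(21, 8) = 1; 3 - 12 = -9, which IS divisible by 1, so compatible.
    Write x = 12 + 21·t and substitute into x ≡ 3 (mod 8): 21·t ≡ 3 − 12 = -9 (mod 8).
    Reduce coefficients mod 8: 5·t ≡ 7 (mod 8).
    The inverse of 5 mod 8 is 5 (since 5·5 = 25 = 3·8 + 1), so t ≡ 5·7 = 35 ≡ 3 (mod 8).
    Then x = 12 + 21·3 = 75, valid modulo lcm(21, 8) = 168: x ≡ 75 (mod 168).
  Combine with x ≡ 6 (mod 14): gcd(168, 14) = 14, and 6 - 75 = -69 is NOT divisible by 14.
    ⇒ system is inconsistent (no integer solution).

No solution (the system is inconsistent).


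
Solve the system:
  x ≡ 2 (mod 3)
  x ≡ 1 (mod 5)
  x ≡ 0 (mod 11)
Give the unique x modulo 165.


Moduli 3, 5, 11 are pairwise coprime; by CRT there is a unique solution modulo M = 3 · 5 · 11 = 165.
Solve pairwise, accumulating the modulus:
  Start with x ≡ 2 (mod 3).
  Combine with x ≡ 1 (mod 5): since gcd(3, 5) = 1, we get a unique residue mod 15.
    Write x = 2 + 3·t and substitute into x ≡ 1 (mod 5): 3·t ≡ 1 − 2 = -1 (mod 5).
    Reduce coefficients mod 5: 3·t ≡ 4 (mod 5).
    The inverse of 3 mod 5 is 2 (since 3·2 = 6 = 1·5 + 1), so t ≡ 2·4 = 8 ≡ 3 (mod 5).
    Then x = 2 + 3·3 = 11, valid modulo lcm(3, 5) = 15: x ≡ 11 (mod 15).
  Combine with x ≡ 0 (mod 11): since gcd(15, 11) = 1, we get a unique residue mod 165.
    Write x = 11 + 15·t and substitute into x ≡ 0 (mod 11): 15·t ≡ 0 − 11 = -11 (mod 11).
    Reduce coefficients mod 11: 4·t ≡ 0 (mod 11).
    The inverse of 4 mod 11 is 3 (since 4·3 = 12 = 1·11 + 1), so t ≡ 3·0 = 0 ≡ 0 (mod 11).
    Then x = 11 + 15·0 = 11, valid modulo lcm(15, 11) = 165: x ≡ 11 (mod 165).
Verify: 11 mod 3 = 2 ✓, 11 mod 5 = 1 ✓, 11 mod 11 = 0 ✓.

x ≡ 11 (mod 165).


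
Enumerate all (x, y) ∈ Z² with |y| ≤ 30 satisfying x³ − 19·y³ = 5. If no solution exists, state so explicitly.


The equation is x³ - 19y³ = 5. For fixed y, x³ = 19·y³ + 5, so a solution requires the RHS to be a perfect cube.
Strategy: iterate y from -30 to 30, compute RHS = 19·y³ + 5, and check whether it is a (positive or negative) perfect cube.
Check small values of y:
  y = 0: RHS = 5 is not a perfect cube.
  y = 1: RHS = 24 is not a perfect cube.
  y = -1: RHS = -14 is not a perfect cube.
  y = 2: RHS = 157 is not a perfect cube.
  y = -2: RHS = -147 is not a perfect cube.
  y = 3: RHS = 518 is not a perfect cube.
  y = -3: RHS = -508 is not a perfect cube.
Continuing the search up to |y| = 30 finds no solutions either.
No (x, y) in the scanned range satisfies the equation.

No integer solutions with |y| ≤ 30.


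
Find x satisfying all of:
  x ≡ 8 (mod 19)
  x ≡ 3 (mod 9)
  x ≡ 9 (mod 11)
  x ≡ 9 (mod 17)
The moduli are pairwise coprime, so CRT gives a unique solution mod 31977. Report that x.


Product of moduli M = 19 · 9 · 11 · 17 = 31977.
Merge one congruence at a time:
  Start: x ≡ 8 (mod 19).
  Combine with x ≡ 3 (mod 9); new modulus lcm = 171.
    Write x = 8 + 19·t and substitute into x ≡ 3 (mod 9): 19·t ≡ 3 − 8 = -5 (mod 9).
    Reduce coefficients mod 9: 1·t ≡ 4 (mod 9).
    So t ≡ 4 (mod 9).
    Then x = 8 + 19·4 = 84, valid modulo lcm(19, 9) = 171: x ≡ 84 (mod 171).
  Combine with x ≡ 9 (mod 11); new modulus lcm = 1881.
    Write x = 84 + 171·t and substitute into x ≡ 9 (mod 11): 171·t ≡ 9 − 84 = -75 (mod 11).
    Reduce coefficients mod 11: 6·t ≡ 2 (mod 11).
    The inverse of 6 mod 11 is 2 (since 6·2 = 12 = 1·11 + 1), so t ≡ 2·2 = 4 ≡ 4 (mod 11).
    Then x = 84 + 171·4 = 768, valid modulo lcm(171, 11) = 1881: x ≡ 768 (mod 1881).
  Combine with x ≡ 9 (mod 17); new modulus lcm = 31977.
    Write x = 768 + 1881·t and substitute into x ≡ 9 (mod 17): 1881·t ≡ 9 − 768 = -759 (mod 17).
    Reduce coefficients mod 17: 11·t ≡ 6 (mod 17).
    The inverse of 11 mod 17 is 14 (since 11·14 = 154 = 9·17 + 1), so t ≡ 14·6 = 84 ≡ 16 (mod 17).
    Then x = 768 + 1881·16 = 30864, valid modulo lcm(1881, 17) = 31977: x ≡ 30864 (mod 31977).
Verify against each original: 30864 mod 19 = 8, 30864 mod 9 = 3, 30864 mod 11 = 9, 30864 mod 17 = 9.

x ≡ 30864 (mod 31977).


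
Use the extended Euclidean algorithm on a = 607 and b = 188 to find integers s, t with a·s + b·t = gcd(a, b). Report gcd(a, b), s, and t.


Euclidean algorithm on (607, 188) — divide until remainder is 0:
  607 = 3 · 188 + 43
  188 = 4 · 43 + 16
  43 = 2 · 16 + 11
  16 = 1 · 11 + 5
  11 = 2 · 5 + 1
  5 = 5 · 1 + 0
gcd(607, 188) = 1.
Track Bezout coefficients alongside the remainders: start with r₀ = 607 = a·1 + b·0 (s = 1, t = 0) and r₁ = 188 = a·0 + b·1 (s = 0, t = 1); each new remainder r_{k+1} = r_{k-1} − q_k·r_k inherits s_{k+1} = s_{k-1} − q_k·s_k, t_{k+1} = t_{k-1} − q_k·t_k, so r_k = a·s_k + b·t_k at every step:
  q = 3: r = 43, s = 1 − 3·0 = 1, t = 0 − 3·1 = -3  (check: 607·1 + 188·(-3) = 43)
  q = 4: r = 16, s = 0 − 4·1 = -4, t = 1 − 4·(-3) = 13  (check: 607·(-4) + 188·13 = 16)
  q = 2: r = 11, s = 1 − 2·(-4) = 9, t = -3 − 2·13 = -29  (check: 607·9 + 188·(-29) = 11)
  q = 1: r = 5, s = -4 − 1·9 = -13, t = 13 − 1·(-29) = 42  (check: 607·(-13) + 188·42 = 5)
  q = 2: r = 1, s = 9 − 2·(-13) = 35, t = -29 − 2·42 = -113  (check: 607·35 + 188·(-113) = 1)
The row with r = 1 (the gcd) gives the Bezout coefficients s = 35, t = -113.
Result: 607 · (35) + 188 · (-113) = 1.

gcd(607, 188) = 1; s = 35, t = -113 (check: 607·35 + 188·(-113) = 1).


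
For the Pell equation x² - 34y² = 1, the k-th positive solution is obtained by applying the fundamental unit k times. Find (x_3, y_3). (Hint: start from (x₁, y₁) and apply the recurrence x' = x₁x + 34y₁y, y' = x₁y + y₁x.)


Step 1: Find the fundamental solution (x₁, y₁) of x² - 34y² = 1.
  Expand √34 as a continued fraction. a₀ = ⌊√34⌋ = 5; iterate m_{k+1} = d_k·a_k − m_k, d_{k+1} = (34 − m_{k+1}²)/d_k, a_{k+1} = ⌊(a₀ + m_{k+1})/d_{k+1}⌋ (starting m₀ = 0, d₀ = 1), with convergents p_k = a_k·p_{k-1} + p_{k-2}, q_k = a_k·q_{k-1} + q_{k-2} (p₋₁ = 1, q₋₁ = 0):
  k = 0: a₀ = 5; p₀/q₀ = 5/1; p₀² − 34·q₀² = 25 − 34 = -9.
  k = 1: m = 5, d = 9, a = ⌊(5 + 5)/9⌋ = 1; p/q = (1·5 + 1)/(1·1 + 0) = 6/1; p² − 34·q² = 36 − 34 = 2.
  k = 2: m = 4, d = 2, a = ⌊(5 + 4)/2⌋ = 4; p/q = (4·6 + 5)/(4·1 + 1) = 29/5; p² − 34·q² = 841 − 850 = -9.
  k = 3: m = 4, d = 9, a = ⌊(5 + 4)/9⌋ = 1; p/q = (1·29 + 6)/(1·5 + 1) = 35/6; p² − 34·q² = 1225 − 1224 = 1.
  The first convergent with p² − 34·q² = 1 gives the fundamental solution (x₁, y₁) = (35, 6).
Step 2: Apply the recurrence (x_{n+1}, y_{n+1}) = (x₁x_n + 34y₁y_n, x₁y_n + y₁x_n) repeatedly.
  From (x_1, y_1) = (35, 6): x_2 = 35·35 + 34·6·6 = 2449; y_2 = 35·6 + 6·35 = 420.
  From (x_2, y_2) = (2449, 420): x_3 = 35·2449 + 34·6·420 = 171395; y_3 = 35·420 + 6·2449 = 29394.
Step 3: Verify x_3² - 34·y_3² = 29376246025 - 29376246024 = 1 (should be 1). ✓

(x_1, y_1) = (35, 6); (x_3, y_3) = (171395, 29394).


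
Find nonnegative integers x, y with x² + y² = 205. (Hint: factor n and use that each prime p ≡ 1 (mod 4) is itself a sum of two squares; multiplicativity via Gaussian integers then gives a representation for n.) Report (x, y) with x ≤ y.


Step 1: Factor n = 205 = 5 · 41.
Step 2: Check the mod-4 condition on each prime factor: 5 ≡ 1 (mod 4), exponent 1; 41 ≡ 1 (mod 4), exponent 1.
All primes ≡ 3 (mod 4) appear to even exponent (or don't appear), so by the two-squares theorem n IS expressible as a sum of two squares.
Step 3: Build a representation. Here n = 5 · 41 is a product of primes ≡ 1 (mod 4). Each prime p ≡ 1 (mod 4) is itself a sum of two squares; find a² by testing p − a² for a perfect square:
  5: 5 − 1² = 4 = 2² ⇒ 5 = 1² + 2².
  41: 41 − 1² = 40, 41 − 2² = 37, 41 − 3² = 32, 41 − 4² = 25 = 5² ⇒ 41 = 4² + 5².
  Combine using the Brahmagupta–Fibonacci identity (a² + b²)(c² + d²) = (ac − bd)² + (ad + bc)² = (ac + bd)² + (ad − bc)²:
  5 · 41 = 205: from (1² + 2²)(4² + 5²), take (1·4 − 2·5, 1·5 + 2·4) = (4 − 10, 5 + 8) = (-6, 13); dropping signs (only squares matter) gives (6, 13); check 6² + 13² = 36 + 169 = 205 ✓.
Step 4: Order so x ≤ y and verify: 6² + 13² = 36 + 169 = 205 = n. ✓

n = 205 = 6² + 13² (one valid representation with x ≤ y).


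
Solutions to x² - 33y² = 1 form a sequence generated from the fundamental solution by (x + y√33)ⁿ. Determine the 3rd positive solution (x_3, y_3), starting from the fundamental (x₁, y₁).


Step 1: Find the fundamental solution (x₁, y₁) of x² - 33y² = 1.
  Expand √33 as a continued fraction. a₀ = ⌊√33⌋ = 5; iterate m_{k+1} = d_k·a_k − m_k, d_{k+1} = (33 − m_{k+1}²)/d_k, a_{k+1} = ⌊(a₀ + m_{k+1})/d_{k+1}⌋ (starting m₀ = 0, d₀ = 1), with convergents p_k = a_k·p_{k-1} + p_{k-2}, q_k = a_k·q_{k-1} + q_{k-2} (p₋₁ = 1, q₋₁ = 0):
  k = 0: a₀ = 5; p₀/q₀ = 5/1; p₀² − 33·q₀² = 25 − 33 = -8.
  k = 1: m = 5, d = 8, a = ⌊(5 + 5)/8⌋ = 1; p/q = (1·5 + 1)/(1·1 + 0) = 6/1; p² − 33·q² = 36 − 33 = 3.
  k = 2: m = 3, d = 3, a = ⌊(5 + 3)/3⌋ = 2; p/q = (2·6 + 5)/(2·1 + 1) = 17/3; p² − 33·q² = 289 − 297 = -8.
  k = 3: m = 3, d = 8, a = ⌊(5 + 3)/8⌋ = 1; p/q = (1·17 + 6)/(1·3 + 1) = 23/4; p² − 33·q² = 529 − 528 = 1.
  The first convergent with p² − 33·q² = 1 gives the fundamental solution (x₁, y₁) = (23, 4).
Step 2: Apply the recurrence (x_{n+1}, y_{n+1}) = (x₁x_n + 33y₁y_n, x₁y_n + y₁x_n) repeatedly.
  From (x_1, y_1) = (23, 4): x_2 = 23·23 + 33·4·4 = 1057; y_2 = 23·4 + 4·23 = 184.
  From (x_2, y_2) = (1057, 184): x_3 = 23·1057 + 33·4·184 = 48599; y_3 = 23·184 + 4·1057 = 8460.
Step 3: Verify x_3² - 33·y_3² = 2361862801 - 2361862800 = 1 (should be 1). ✓

(x_1, y_1) = (23, 4); (x_3, y_3) = (48599, 8460).


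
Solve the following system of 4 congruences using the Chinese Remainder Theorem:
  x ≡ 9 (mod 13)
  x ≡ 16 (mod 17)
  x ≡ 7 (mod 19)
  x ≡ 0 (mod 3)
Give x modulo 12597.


Product of moduli M = 13 · 17 · 19 · 3 = 12597.
Merge one congruence at a time:
  Start: x ≡ 9 (mod 13).
  Combine with x ≡ 16 (mod 17); new modulus lcm = 221.
    Write x = 9 + 13·t and substitute into x ≡ 16 (mod 17): 13·t ≡ 16 − 9 = 7 (mod 17).
    The inverse of 13 mod 17 is 4 (since 13·4 = 52 = 3·17 + 1), so t ≡ 4·7 = 28 ≡ 11 (mod 17).
    Then x = 9 + 13·11 = 152, valid modulo lcm(13, 17) = 221: x ≡ 152 (mod 221).
  Combine with x ≡ 7 (mod 19); new modulus lcm = 4199.
    Write x = 152 + 221·t and substitute into x ≡ 7 (mod 19): 221·t ≡ 7 − 152 = -145 (mod 19).
    Reduce coefficients mod 19: 12·t ≡ 7 (mod 19).
    The inverse of 12 mod 19 is 8 (since 12·8 = 96 = 5·19 + 1), so t ≡ 8·7 = 56 ≡ 18 (mod 19).
    Then x = 152 + 221·18 = 4130, valid modulo lcm(221, 19) = 4199: x ≡ 4130 (mod 4199).
  Combine with x ≡ 0 (mod 3); new modulus lcm = 12597.
    Write x = 4130 + 4199·t and substitute into x ≡ 0 (mod 3): 4199·t ≡ 0 − 4130 = -4130 (mod 3).
    Reduce coefficients mod 3: 2·t ≡ 1 (mod 3).
    The inverse of 2 mod 3 is 2 (since 2·2 = 4 = 1·3 + 1), so t ≡ 2·1 = 2 ≡ 2 (mod 3).
    Then x = 4130 + 4199·2 = 12528, valid modulo lcm(4199, 3) = 12597: x ≡ 12528 (mod 12597).
Verify against each original: 12528 mod 13 = 9, 12528 mod 17 = 16, 12528 mod 19 = 7, 12528 mod 3 = 0.

x ≡ 12528 (mod 12597).


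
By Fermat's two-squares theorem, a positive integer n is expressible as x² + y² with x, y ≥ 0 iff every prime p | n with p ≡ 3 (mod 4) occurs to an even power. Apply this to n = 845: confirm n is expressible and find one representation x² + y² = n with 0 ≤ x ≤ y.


Step 1: Factor n = 845 = 5 · 13^2.
Step 2: Check the mod-4 condition on each prime factor: 5 ≡ 1 (mod 4), exponent 1; 13 ≡ 1 (mod 4), exponent 2.
All primes ≡ 3 (mod 4) appear to even exponent (or don't appear), so by the two-squares theorem n IS expressible as a sum of two squares.
Step 3: Build a representation. Here n = 5 · 13 · 13 is a product of primes ≡ 1 (mod 4). Each prime p ≡ 1 (mod 4) is itself a sum of two squares; find a² by testing p − a² for a perfect square:
  5: 5 − 1² = 4 = 2² ⇒ 5 = 1² + 2².
  13: 13 − 1² = 12, 13 − 2² = 9 = 3² ⇒ 13 = 2² + 3².
  Combine using the Brahmagupta–Fibonacci identity (a² + b²)(c² + d²) = (ac − bd)² + (ad + bc)² = (ac + bd)² + (ad − bc)²:
  5 · 13 = 65: from (1² + 2²)(2² + 3²), take (1·2 − 2·3, 1·3 + 2·2) = (2 − 6, 3 + 4) = (-4, 7); dropping signs (only squares matter) gives (4, 7); check 4² + 7² = 16 + 49 = 65 ✓.
  65 · 13 = 845: from (4² + 7²)(2² + 3²), take (4·2 − 7·3, 4·3 + 7·2) = (8 − 21, 12 + 14) = (-13, 26); dropping signs (only squares matter) gives (13, 26); check 13² + 26² = 169 + 676 = 845 ✓.
Step 4: Order so x ≤ y and verify: 13² + 26² = 169 + 676 = 845 = n. ✓

n = 845 = 13² + 26² (one valid representation with x ≤ y).


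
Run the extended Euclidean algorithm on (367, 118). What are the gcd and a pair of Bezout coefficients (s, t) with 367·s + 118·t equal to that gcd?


Euclidean algorithm on (367, 118) — divide until remainder is 0:
  367 = 3 · 118 + 13
  118 = 9 · 13 + 1
  13 = 13 · 1 + 0
gcd(367, 118) = 1.
Track Bezout coefficients alongside the remainders: start with r₀ = 367 = a·1 + b·0 (s = 1, t = 0) and r₁ = 118 = a·0 + b·1 (s = 0, t = 1); each new remainder r_{k+1} = r_{k-1} − q_k·r_k inherits s_{k+1} = s_{k-1} − q_k·s_k, t_{k+1} = t_{k-1} − q_k·t_k, so r_k = a·s_k + b·t_k at every step:
  q = 3: r = 13, s = 1 − 3·0 = 1, t = 0 − 3·1 = -3  (check: 367·1 + 118·(-3) = 13)
  q = 9: r = 1, s = 0 − 9·1 = -9, t = 1 − 9·(-3) = 28  (check: 367·(-9) + 118·28 = 1)
The row with r = 1 (the gcd) gives the Bezout coefficients s = -9, t = 28.
Result: 367 · (-9) + 118 · (28) = 1.

gcd(367, 118) = 1; s = -9, t = 28 (check: 367·(-9) + 118·28 = 1).


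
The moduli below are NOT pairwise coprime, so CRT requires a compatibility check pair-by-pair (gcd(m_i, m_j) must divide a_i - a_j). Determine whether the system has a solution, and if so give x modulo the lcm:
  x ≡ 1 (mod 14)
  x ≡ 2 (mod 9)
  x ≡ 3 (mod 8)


Moduli 14, 9, 8 are not pairwise coprime, so CRT works modulo lcm(m_i) when all pairwise compatibility conditions hold.
Pairwise compatibility: gcd(m_i, m_j) must divide a_i - a_j for every pair.
Merge one congruence at a time:
  Start: x ≡ 1 (mod 14).
  Combine with x ≡ 2 (mod 9): gcd(14, 9) = 1; 2 - 1 = 1, which IS divisible by 1, so compatible.
    Write x = 1 + 14·t and substitute into x ≡ 2 (mod 9): 14·t ≡ 2 − 1 = 1 (mod 9).
    Reduce coefficients mod 9: 5·t ≡ 1 (mod 9).
    The inverse of 5 mod 9 is 2 (since 5·2 = 10 = 1·9 + 1), so t ≡ 2·1 = 2 ≡ 2 (mod 9).
    Then x = 1 + 14·2 = 29, valid modulo lcm(14, 9) = 126: x ≡ 29 (mod 126).
  Combine with x ≡ 3 (mod 8): gcd(126, 8) = 2; 3 - 29 = -26, which IS divisible by 2, so compatible.
    Write x = 29 + 126·t and substitute into x ≡ 3 (mod 8): 126·t ≡ 3 − 29 = -26 (mod 8).
    Divide the congruence (and modulus) by g = 2: 63·t ≡ -13 (mod 4).
    Reduce coefficients mod 4: 3·t ≡ 3 (mod 4).
    The inverse of 3 mod 4 is 3 (since 3·3 = 9 = 2·4 + 1), so t ≡ 3·3 = 9 ≡ 1 (mod 4).
    Then x = 29 + 126·1 = 155, valid modulo lcm(126, 8) = 504: x ≡ 155 (mod 504).
Verify: 155 mod 14 = 1, 155 mod 9 = 2, 155 mod 8 = 3.

x ≡ 155 (mod 504).


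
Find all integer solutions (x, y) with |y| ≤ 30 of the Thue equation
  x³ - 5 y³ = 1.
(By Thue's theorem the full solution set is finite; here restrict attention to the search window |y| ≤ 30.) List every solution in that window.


The equation is x³ - 5y³ = 1. For fixed y, x³ = 5·y³ + 1, so a solution requires the RHS to be a perfect cube.
Strategy: iterate y from -30 to 30, compute RHS = 5·y³ + 1, and check whether it is a (positive or negative) perfect cube.
Check small values of y:
  y = 0: RHS = 1 = (1)³ ⇒ x = 1 works.
  y = 1: RHS = 6 is not a perfect cube.
  y = -1: RHS = -4 is not a perfect cube.
  y = 2: RHS = 41 is not a perfect cube.
  y = -2: RHS = -39 is not a perfect cube.
  y = 3: RHS = 136 is not a perfect cube.
  y = -3: RHS = -134 is not a perfect cube.
Continuing the search up to |y| = 30 finds no further solutions beyond those listed.
Collected solutions: (1, 0).

Solutions (with |y| ≤ 30): (1, 0).


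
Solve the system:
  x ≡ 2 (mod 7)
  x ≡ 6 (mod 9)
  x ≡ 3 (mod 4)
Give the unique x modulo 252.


Moduli 7, 9, 4 are pairwise coprime; by CRT there is a unique solution modulo M = 7 · 9 · 4 = 252.
Solve pairwise, accumulating the modulus:
  Start with x ≡ 2 (mod 7).
  Combine with x ≡ 6 (mod 9): since gcd(7, 9) = 1, we get a unique residue mod 63.
    Write x = 2 + 7·t and substitute into x ≡ 6 (mod 9): 7·t ≡ 6 − 2 = 4 (mod 9).
    The inverse of 7 mod 9 is 4 (since 7·4 = 28 = 3·9 + 1), so t ≡ 4·4 = 16 ≡ 7 (mod 9).
    Then x = 2 + 7·7 = 51, valid modulo lcm(7, 9) = 63: x ≡ 51 (mod 63).
  Combine with x ≡ 3 (mod 4): since gcd(63, 4) = 1, we get a unique residue mod 252.
    Write x = 51 + 63·t and substitute into x ≡ 3 (mod 4): 63·t ≡ 3 − 51 = -48 (mod 4).
    Reduce coefficients mod 4: 3·t ≡ 0 (mod 4).
    The inverse of 3 mod 4 is 3 (since 3·3 = 9 = 2·4 + 1), so t ≡ 3·0 = 0 ≡ 0 (mod 4).
    Then x = 51 + 63·0 = 51, valid modulo lcm(63, 4) = 252: x ≡ 51 (mod 252).
Verify: 51 mod 7 = 2 ✓, 51 mod 9 = 6 ✓, 51 mod 4 = 3 ✓.

x ≡ 51 (mod 252).


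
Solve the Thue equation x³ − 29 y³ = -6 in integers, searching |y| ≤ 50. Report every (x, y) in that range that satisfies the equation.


The equation is x³ - 29y³ = -6. For fixed y, x³ = 29·y³ − 6, so a solution requires the RHS to be a perfect cube.
Strategy: iterate y from -50 to 50, compute RHS = 29·y³ − 6, and check whether it is a (positive or negative) perfect cube.
Check small values of y:
  y = 0: RHS = -6 is not a perfect cube.
  y = 1: RHS = 23 is not a perfect cube.
  y = -1: RHS = -35 is not a perfect cube.
  y = 2: RHS = 226 is not a perfect cube.
  y = -2: RHS = -238 is not a perfect cube.
  y = 3: RHS = 777 is not a perfect cube.
  y = -3: RHS = -789 is not a perfect cube.
Continuing the search up to |y| = 50 finds no solutions either.
No (x, y) in the scanned range satisfies the equation.

No integer solutions with |y| ≤ 50.


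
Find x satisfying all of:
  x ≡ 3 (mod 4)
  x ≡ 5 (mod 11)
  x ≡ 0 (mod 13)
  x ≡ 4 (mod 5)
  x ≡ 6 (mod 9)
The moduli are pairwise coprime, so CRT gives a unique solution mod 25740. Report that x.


Product of moduli M = 4 · 11 · 13 · 5 · 9 = 25740.
Merge one congruence at a time:
  Start: x ≡ 3 (mod 4).
  Combine with x ≡ 5 (mod 11); new modulus lcm = 44.
    Write x = 3 + 4·t and substitute into x ≡ 5 (mod 11): 4·t ≡ 5 − 3 = 2 (mod 11).
    The inverse of 4 mod 11 is 3 (since 4·3 = 12 = 1·11 + 1), so t ≡ 3·2 = 6 ≡ 6 (mod 11).
    Then x = 3 + 4·6 = 27, valid modulo lcm(4, 11) = 44: x ≡ 27 (mod 44).
  Combine with x ≡ 0 (mod 13); new modulus lcm = 572.
    Write x = 27 + 44·t and substitute into x ≡ 0 (mod 13): 44·t ≡ 0 − 27 = -27 (mod 13).
    Reduce coefficients mod 13: 5·t ≡ 12 (mod 13).
    The inverse of 5 mod 13 is 8 (since 5·8 = 40 = 3·13 + 1), so t ≡ 8·12 = 96 ≡ 5 (mod 13).
    Then x = 27 + 44·5 = 247, valid modulo lcm(44, 13) = 572: x ≡ 247 (mod 572).
  Combine with x ≡ 4 (mod 5); new modulus lcm = 2860.
    Write x = 247 + 572·t and substitute into x ≡ 4 (mod 5): 572·t ≡ 4 − 247 = -243 (mod 5).
    Reduce coefficients mod 5: 2·t ≡ 2 (mod 5).
    The inverse of 2 mod 5 is 3 (since 2·3 = 6 = 1·5 + 1), so t ≡ 3·2 = 6 ≡ 1 (mod 5).
    Then x = 247 + 572·1 = 819, valid modulo lcm(572, 5) = 2860: x ≡ 819 (mod 2860).
  Combine with x ≡ 6 (mod 9); new modulus lcm = 25740.
    Write x = 819 + 2860·t and substitute into x ≡ 6 (mod 9): 2860·t ≡ 6 − 819 = -813 (mod 9).
    Reduce coefficients mod 9: 7·t ≡ 6 (mod 9).
    The inverse of 7 mod 9 is 4 (since 7·4 = 28 = 3·9 + 1), so t ≡ 4·6 = 24 ≡ 6 (mod 9).
    Then x = 819 + 2860·6 = 17979, valid modulo lcm(2860, 9) = 25740: x ≡ 17979 (mod 25740).
Verify against each original: 17979 mod 4 = 3, 17979 mod 11 = 5, 17979 mod 13 = 0, 17979 mod 5 = 4, 17979 mod 9 = 6.

x ≡ 17979 (mod 25740).


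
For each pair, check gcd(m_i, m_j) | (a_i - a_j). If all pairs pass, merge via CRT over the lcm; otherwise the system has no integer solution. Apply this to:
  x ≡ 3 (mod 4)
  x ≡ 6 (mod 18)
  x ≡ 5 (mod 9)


Moduli 4, 18, 9 are not pairwise coprime, so CRT works modulo lcm(m_i) when all pairwise compatibility conditions hold.
Pairwise compatibility: gcd(m_i, m_j) must divide a_i - a_j for every pair.
Merge one congruence at a time:
  Start: x ≡ 3 (mod 4).
  Combine with x ≡ 6 (mod 18): gcd(4, 18) = 2, and 6 - 3 = 3 is NOT divisible by 2.
    ⇒ system is inconsistent (no integer solution).

No solution (the system is inconsistent).


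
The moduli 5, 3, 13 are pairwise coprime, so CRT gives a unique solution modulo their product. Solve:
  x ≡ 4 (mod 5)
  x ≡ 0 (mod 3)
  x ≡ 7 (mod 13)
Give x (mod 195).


Moduli 5, 3, 13 are pairwise coprime; by CRT there is a unique solution modulo M = 5 · 3 · 13 = 195.
Solve pairwise, accumulating the modulus:
  Start with x ≡ 4 (mod 5).
  Combine with x ≡ 0 (mod 3): since gcd(5, 3) = 1, we get a unique residue mod 15.
    Write x = 4 + 5·t and substitute into x ≡ 0 (mod 3): 5·t ≡ 0 − 4 = -4 (mod 3).
    Reduce coefficients mod 3: 2·t ≡ 2 (mod 3).
    The inverse of 2 mod 3 is 2 (since 2·2 = 4 = 1·3 + 1), so t ≡ 2·2 = 4 ≡ 1 (mod 3).
    Then x = 4 + 5·1 = 9, valid modulo lcm(5, 3) = 15: x ≡ 9 (mod 15).
  Combine with x ≡ 7 (mod 13): since gcd(15, 13) = 1, we get a unique residue mod 195.
    Write x = 9 + 15·t and substitute into x ≡ 7 (mod 13): 15·t ≡ 7 − 9 = -2 (mod 13).
    Reduce coefficients mod 13: 2·t ≡ 11 (mod 13).
    The inverse of 2 mod 13 is 7 (since 2·7 = 14 = 1·13 + 1), so t ≡ 7·11 = 77 ≡ 12 (mod 13).
    Then x = 9 + 15·12 = 189, valid modulo lcm(15, 13) = 195: x ≡ 189 (mod 195).
Verify: 189 mod 5 = 4 ✓, 189 mod 3 = 0 ✓, 189 mod 13 = 7 ✓.

x ≡ 189 (mod 195).


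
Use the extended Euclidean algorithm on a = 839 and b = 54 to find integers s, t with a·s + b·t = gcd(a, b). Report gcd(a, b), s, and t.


Euclidean algorithm on (839, 54) — divide until remainder is 0:
  839 = 15 · 54 + 29
  54 = 1 · 29 + 25
  29 = 1 · 25 + 4
  25 = 6 · 4 + 1
  4 = 4 · 1 + 0
gcd(839, 54) = 1.
Track Bezout coefficients alongside the remainders: start with r₀ = 839 = a·1 + b·0 (s = 1, t = 0) and r₁ = 54 = a·0 + b·1 (s = 0, t = 1); each new remainder r_{k+1} = r_{k-1} − q_k·r_k inherits s_{k+1} = s_{k-1} − q_k·s_k, t_{k+1} = t_{k-1} − q_k·t_k, so r_k = a·s_k + b·t_k at every step:
  q = 15: r = 29, s = 1 − 15·0 = 1, t = 0 − 15·1 = -15  (check: 839·1 + 54·(-15) = 29)
  q = 1: r = 25, s = 0 − 1·1 = -1, t = 1 − 1·(-15) = 16  (check: 839·(-1) + 54·16 = 25)
  q = 1: r = 4, s = 1 − 1·(-1) = 2, t = -15 − 1·16 = -31  (check: 839·2 + 54·(-31) = 4)
  q = 6: r = 1, s = -1 − 6·2 = -13, t = 16 − 6·(-31) = 202  (check: 839·(-13) + 54·202 = 1)
The row with r = 1 (the gcd) gives the Bezout coefficients s = -13, t = 202.
Result: 839 · (-13) + 54 · (202) = 1.

gcd(839, 54) = 1; s = -13, t = 202 (check: 839·(-13) + 54·202 = 1).


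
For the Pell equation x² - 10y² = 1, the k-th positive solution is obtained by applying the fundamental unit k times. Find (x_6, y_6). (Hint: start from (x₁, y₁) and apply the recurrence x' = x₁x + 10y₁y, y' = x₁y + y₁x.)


Step 1: Find the fundamental solution (x₁, y₁) of x² - 10y² = 1.
  Expand √10 as a continued fraction. a₀ = ⌊√10⌋ = 3; iterate m_{k+1} = d_k·a_k − m_k, d_{k+1} = (10 − m_{k+1}²)/d_k, a_{k+1} = ⌊(a₀ + m_{k+1})/d_{k+1}⌋ (starting m₀ = 0, d₀ = 1), with convergents p_k = a_k·p_{k-1} + p_{k-2}, q_k = a_k·q_{k-1} + q_{k-2} (p₋₁ = 1, q₋₁ = 0):
  k = 0: a₀ = 3; p₀/q₀ = 3/1; p₀² − 10·q₀² = 9 − 10 = -1.
  k = 1: m = 3, d = 1, a = ⌊(3 + 3)/1⌋ = 6; p/q = (6·3 + 1)/(6·1 + 0) = 19/6; p² − 10·q² = 361 − 360 = 1.
  The first convergent with p² − 10·q² = 1 gives the fundamental solution (x₁, y₁) = (19, 6).
Step 2: Apply the recurrence (x_{n+1}, y_{n+1}) = (x₁x_n + 10y₁y_n, x₁y_n + y₁x_n) repeatedly.
  From (x_1, y_1) = (19, 6): x_2 = 19·19 + 10·6·6 = 721; y_2 = 19·6 + 6·19 = 228.
  From (x_2, y_2) = (721, 228): x_3 = 19·721 + 10·6·228 = 27379; y_3 = 19·228 + 6·721 = 8658.
  From (x_3, y_3) = (27379, 8658): x_4 = 19·27379 + 10·6·8658 = 1039681; y_4 = 19·8658 + 6·27379 = 328776.
  From (x_4, y_4) = (1039681, 328776): x_5 = 19·1039681 + 10·6·328776 = 39480499; y_5 = 19·328776 + 6·1039681 = 12484830.
  From (x_5, y_5) = (39480499, 12484830): x_6 = 19·39480499 + 10·6·12484830 = 1499219281; y_6 = 19·12484830 + 6·39480499 = 474094764.
Step 3: Verify x_6² - 10·y_6² = 2247658452522156961 - 2247658452522156960 = 1 (should be 1). ✓

(x_1, y_1) = (19, 6); (x_6, y_6) = (1499219281, 474094764).


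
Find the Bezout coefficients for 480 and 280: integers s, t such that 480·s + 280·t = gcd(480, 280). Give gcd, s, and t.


Euclidean algorithm on (480, 280) — divide until remainder is 0:
  480 = 1 · 280 + 200
  280 = 1 · 200 + 80
  200 = 2 · 80 + 40
  80 = 2 · 40 + 0
gcd(480, 280) = 40.
Track Bezout coefficients alongside the remainders: start with r₀ = 480 = a·1 + b·0 (s = 1, t = 0) and r₁ = 280 = a·0 + b·1 (s = 0, t = 1); each new remainder r_{k+1} = r_{k-1} − q_k·r_k inherits s_{k+1} = s_{k-1} − q_k·s_k, t_{k+1} = t_{k-1} − q_k·t_k, so r_k = a·s_k + b·t_k at every step:
  q = 1: r = 200, s = 1 − 1·0 = 1, t = 0 − 1·1 = -1  (check: 480·1 + 280·(-1) = 200)
  q = 1: r = 80, s = 0 − 1·1 = -1, t = 1 − 1·(-1) = 2  (check: 480·(-1) + 280·2 = 80)
  q = 2: r = 40, s = 1 − 2·(-1) = 3, t = -1 − 2·2 = -5  (check: 480·3 + 280·(-5) = 40)
The row with r = 40 (the gcd) gives the Bezout coefficients s = 3, t = -5.
Result: 480 · (3) + 280 · (-5) = 40.

gcd(480, 280) = 40; s = 3, t = -5 (check: 480·3 + 280·(-5) = 40).
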